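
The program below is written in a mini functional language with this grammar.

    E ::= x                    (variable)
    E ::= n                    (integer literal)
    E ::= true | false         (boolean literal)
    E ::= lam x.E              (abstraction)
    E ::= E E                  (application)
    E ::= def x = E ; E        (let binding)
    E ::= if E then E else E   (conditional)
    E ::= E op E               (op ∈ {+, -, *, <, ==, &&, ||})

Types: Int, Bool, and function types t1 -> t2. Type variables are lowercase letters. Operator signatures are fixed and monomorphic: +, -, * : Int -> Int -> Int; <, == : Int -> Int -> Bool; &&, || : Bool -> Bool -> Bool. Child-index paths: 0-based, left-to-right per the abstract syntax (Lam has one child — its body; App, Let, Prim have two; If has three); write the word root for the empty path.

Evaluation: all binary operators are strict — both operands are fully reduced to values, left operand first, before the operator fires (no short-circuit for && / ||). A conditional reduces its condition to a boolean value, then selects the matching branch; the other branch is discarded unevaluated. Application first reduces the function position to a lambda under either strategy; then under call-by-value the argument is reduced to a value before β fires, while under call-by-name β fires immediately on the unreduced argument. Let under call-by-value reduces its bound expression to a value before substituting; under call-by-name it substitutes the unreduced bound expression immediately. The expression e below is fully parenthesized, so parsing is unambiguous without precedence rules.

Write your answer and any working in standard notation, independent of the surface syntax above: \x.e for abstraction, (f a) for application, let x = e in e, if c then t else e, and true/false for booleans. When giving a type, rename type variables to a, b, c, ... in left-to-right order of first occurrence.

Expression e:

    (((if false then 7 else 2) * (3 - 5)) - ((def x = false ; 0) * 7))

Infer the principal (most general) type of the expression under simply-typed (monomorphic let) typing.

Derivation:
  unify Bool ~ Bool
  unify Int ~ Int
  unify Int ~ Int
  unify Int ~ Int
  unify Int ~ Int
  unify Int ~ Int
  unify Int ~ Int
let x : Bool
  unify Int ~ Int
  unify Int ~ Int
  unify Int ~ Int

Answer: Int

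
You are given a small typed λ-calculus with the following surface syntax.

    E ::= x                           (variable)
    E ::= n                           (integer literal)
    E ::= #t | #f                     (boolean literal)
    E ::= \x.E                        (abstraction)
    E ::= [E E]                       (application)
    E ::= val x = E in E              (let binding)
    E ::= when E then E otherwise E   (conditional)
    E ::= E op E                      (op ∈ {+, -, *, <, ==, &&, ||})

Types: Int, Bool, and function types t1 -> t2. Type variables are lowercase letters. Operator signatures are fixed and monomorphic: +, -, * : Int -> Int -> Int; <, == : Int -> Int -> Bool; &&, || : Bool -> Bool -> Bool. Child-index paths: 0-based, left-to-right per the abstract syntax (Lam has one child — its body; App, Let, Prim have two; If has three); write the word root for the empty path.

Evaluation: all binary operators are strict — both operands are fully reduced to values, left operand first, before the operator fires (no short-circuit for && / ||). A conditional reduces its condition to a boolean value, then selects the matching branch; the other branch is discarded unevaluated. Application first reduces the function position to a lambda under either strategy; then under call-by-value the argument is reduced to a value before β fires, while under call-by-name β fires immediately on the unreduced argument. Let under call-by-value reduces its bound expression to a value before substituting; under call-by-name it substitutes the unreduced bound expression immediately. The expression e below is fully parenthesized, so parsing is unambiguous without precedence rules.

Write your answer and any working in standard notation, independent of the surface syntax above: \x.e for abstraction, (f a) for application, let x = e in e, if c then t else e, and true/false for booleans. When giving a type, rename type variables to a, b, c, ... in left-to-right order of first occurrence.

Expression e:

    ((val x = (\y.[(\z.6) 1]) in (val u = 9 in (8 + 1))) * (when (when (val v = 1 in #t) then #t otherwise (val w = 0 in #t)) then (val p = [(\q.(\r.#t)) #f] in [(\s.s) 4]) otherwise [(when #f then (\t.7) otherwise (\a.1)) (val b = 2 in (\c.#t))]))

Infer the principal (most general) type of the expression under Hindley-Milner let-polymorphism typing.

Answer: Int

Working:
\z._ : b -> Int
  unify b -> Int ~ Int -> c
  unify b ~ Int
  unify Int ~ c
_ _ : Int
\y._ : a -> Int
let x : forall. a -> Int
let u : Int
  unify Int ~ Int
  unify Int ~ Int
  unify Int ~ Int
let v : Int
  unify Bool ~ Bool
let w : Int
  unify Bool ~ Bool
  unify Bool ~ Bool
\r._ : e -> Bool
\q._ : d -> e -> Bool
  unify d -> e -> Bool ~ Bool -> f
  unify d ~ Bool
  unify e -> Bool ~ f
_ _ : e -> Bool
let p : forall. e -> Bool
s : g
\s._ : g -> g
  unify g -> g ~ Int -> h
  unify g ~ Int
  unify Int ~ h
_ _ : Int
  unify Bool ~ Bool
\t._ : i -> Int
\a._ : j -> Int
  unify i -> Int ~ j -> Int
  unify i ~ j
  unify Int ~ Int
let b : Int
\c._ : k -> Bool
  unify j -> Int ~ (k -> Bool) -> l
  unify j ~ k -> Bool
  unify Int ~ l
_ _ : Int
  unify Int ~ Int
  unify Int ~ Int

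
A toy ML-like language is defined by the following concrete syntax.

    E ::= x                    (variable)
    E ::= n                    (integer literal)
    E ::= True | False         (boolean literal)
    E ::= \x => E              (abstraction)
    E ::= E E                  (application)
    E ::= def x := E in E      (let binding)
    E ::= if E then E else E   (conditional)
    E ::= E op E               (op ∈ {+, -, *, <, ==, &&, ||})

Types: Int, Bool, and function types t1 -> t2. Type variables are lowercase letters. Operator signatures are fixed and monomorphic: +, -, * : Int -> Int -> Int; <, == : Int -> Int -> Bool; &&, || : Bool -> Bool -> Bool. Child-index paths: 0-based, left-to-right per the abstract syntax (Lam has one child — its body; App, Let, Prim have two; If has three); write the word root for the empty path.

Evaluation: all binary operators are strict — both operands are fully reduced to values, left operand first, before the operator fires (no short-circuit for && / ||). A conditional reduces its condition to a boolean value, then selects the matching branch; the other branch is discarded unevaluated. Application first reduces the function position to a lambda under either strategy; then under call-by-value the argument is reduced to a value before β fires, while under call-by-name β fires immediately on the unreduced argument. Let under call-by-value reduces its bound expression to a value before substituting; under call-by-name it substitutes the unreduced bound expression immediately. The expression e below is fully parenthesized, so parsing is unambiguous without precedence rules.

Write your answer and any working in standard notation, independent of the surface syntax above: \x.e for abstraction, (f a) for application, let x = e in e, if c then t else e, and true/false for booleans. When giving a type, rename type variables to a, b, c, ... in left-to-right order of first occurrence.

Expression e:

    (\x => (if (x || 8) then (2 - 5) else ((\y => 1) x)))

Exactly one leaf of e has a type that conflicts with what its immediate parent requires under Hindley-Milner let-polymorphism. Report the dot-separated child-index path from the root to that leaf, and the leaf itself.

Answer: 0.0.1 : 8

Trace:
x : a
  unify a ~ Bool
  unify Int ~ Bool
  FAIL: mismatch Int ~ Bool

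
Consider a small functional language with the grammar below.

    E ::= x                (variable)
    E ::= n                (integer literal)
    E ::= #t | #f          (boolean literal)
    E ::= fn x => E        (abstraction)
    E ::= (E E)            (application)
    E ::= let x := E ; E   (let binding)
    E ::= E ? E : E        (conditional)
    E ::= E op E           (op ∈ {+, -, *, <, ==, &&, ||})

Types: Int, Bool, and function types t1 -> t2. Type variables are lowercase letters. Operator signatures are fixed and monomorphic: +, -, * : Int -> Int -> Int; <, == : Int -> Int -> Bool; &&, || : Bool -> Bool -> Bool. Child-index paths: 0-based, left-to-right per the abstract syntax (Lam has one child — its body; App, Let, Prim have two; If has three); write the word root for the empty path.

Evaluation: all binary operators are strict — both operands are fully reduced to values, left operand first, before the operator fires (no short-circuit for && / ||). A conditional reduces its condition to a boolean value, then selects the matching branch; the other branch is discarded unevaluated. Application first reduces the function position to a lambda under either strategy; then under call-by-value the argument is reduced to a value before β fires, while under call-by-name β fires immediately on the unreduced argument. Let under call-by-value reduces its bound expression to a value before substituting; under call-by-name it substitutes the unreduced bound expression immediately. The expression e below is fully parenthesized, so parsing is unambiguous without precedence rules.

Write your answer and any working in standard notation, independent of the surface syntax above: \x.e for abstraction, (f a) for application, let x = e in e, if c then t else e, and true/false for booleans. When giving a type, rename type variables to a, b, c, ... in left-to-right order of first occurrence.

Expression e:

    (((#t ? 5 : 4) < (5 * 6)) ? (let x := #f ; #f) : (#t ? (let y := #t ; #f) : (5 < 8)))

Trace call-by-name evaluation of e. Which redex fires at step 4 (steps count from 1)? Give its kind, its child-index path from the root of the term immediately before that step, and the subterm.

Answer: if at root : (if true then (let x = false in false) else (if true then (let y = true in false) else (5 < 8)))

Trace:
step 0: (if ((if true then 5 else 4) < (5 * 6)) then (let x = false in false) else (if true then (let y = true in false) else (5 < 8)))
step 1: [if@0.0] (if (5 < (5 * 6)) then (let x = false in false) else (if true then (let y = true in false) else (5 < 8)))
step 2: [delta@0.1] (if (5 < 30) then (let x = false in false) else (if true then (let y = true in false) else (5 < 8)))
step 3: [delta@0] (if true then (let x = false in false) else (if true then (let y = true in false) else (5 < 8)))
step 4: [if@root] (let x = false in false)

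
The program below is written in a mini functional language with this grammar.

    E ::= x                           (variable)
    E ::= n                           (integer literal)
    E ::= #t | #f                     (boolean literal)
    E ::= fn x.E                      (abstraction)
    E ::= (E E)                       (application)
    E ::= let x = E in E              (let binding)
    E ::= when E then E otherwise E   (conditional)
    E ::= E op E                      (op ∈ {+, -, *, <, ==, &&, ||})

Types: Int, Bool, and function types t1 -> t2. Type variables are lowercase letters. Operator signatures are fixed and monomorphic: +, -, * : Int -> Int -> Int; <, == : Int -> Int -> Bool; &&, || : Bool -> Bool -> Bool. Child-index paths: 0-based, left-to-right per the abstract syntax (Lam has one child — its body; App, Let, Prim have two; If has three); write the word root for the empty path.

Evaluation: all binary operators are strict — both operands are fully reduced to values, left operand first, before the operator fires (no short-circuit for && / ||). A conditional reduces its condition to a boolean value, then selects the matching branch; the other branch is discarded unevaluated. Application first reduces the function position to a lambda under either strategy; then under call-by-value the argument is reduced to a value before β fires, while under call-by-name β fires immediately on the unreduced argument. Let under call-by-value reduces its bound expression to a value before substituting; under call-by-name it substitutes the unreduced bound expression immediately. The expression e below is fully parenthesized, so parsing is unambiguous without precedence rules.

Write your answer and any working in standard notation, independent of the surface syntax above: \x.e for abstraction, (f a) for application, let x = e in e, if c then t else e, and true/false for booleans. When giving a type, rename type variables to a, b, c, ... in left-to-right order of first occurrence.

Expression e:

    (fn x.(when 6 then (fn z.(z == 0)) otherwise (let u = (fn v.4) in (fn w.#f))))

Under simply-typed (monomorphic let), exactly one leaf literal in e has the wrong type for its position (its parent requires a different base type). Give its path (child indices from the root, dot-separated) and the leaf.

Answer: 0.0 : 6

Derivation:
  unify Int ~ Bool
  FAIL: mismatch Int ~ Bool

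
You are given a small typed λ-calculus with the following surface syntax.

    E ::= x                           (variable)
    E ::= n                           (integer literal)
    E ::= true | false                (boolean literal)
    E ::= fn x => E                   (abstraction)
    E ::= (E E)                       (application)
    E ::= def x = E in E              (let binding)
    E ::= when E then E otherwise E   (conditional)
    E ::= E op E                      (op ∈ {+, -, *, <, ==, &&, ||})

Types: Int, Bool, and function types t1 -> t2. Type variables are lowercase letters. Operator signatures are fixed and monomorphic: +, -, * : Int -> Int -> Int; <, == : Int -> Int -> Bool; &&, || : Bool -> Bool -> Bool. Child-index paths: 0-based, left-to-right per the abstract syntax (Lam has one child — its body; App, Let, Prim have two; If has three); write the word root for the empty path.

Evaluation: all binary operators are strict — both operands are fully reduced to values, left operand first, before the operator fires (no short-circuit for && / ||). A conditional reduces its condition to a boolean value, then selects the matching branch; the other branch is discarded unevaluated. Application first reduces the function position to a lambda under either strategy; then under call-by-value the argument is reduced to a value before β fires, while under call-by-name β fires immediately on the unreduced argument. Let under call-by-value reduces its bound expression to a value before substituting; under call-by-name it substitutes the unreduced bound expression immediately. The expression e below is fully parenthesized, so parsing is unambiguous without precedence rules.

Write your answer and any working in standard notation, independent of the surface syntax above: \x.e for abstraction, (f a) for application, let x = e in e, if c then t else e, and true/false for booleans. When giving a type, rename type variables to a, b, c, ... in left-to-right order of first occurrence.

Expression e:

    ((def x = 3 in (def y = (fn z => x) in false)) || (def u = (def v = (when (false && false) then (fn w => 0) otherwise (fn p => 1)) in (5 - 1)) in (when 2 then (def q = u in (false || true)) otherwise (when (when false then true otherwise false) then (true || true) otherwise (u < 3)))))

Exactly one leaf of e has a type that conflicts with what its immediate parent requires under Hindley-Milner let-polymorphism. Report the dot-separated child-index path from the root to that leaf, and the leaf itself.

Working:
let x : Int
x : Int
\z._ : a -> Int
let y : forall. a -> Int
  unify Bool ~ Bool
  unify Bool ~ Bool
  unify Bool ~ Bool
  unify Bool ~ Bool
\w._ : b -> Int
\p._ : c -> Int
  unify b -> Int ~ c -> Int
  unify b ~ c
  unify Int ~ Int
let v : forall. c -> Int
  unify Int ~ Int
  unify Int ~ Int
let u : Int
  unify Int ~ Bool
  FAIL: mismatch Int ~ Bool

Answer: 1.1.0 : 2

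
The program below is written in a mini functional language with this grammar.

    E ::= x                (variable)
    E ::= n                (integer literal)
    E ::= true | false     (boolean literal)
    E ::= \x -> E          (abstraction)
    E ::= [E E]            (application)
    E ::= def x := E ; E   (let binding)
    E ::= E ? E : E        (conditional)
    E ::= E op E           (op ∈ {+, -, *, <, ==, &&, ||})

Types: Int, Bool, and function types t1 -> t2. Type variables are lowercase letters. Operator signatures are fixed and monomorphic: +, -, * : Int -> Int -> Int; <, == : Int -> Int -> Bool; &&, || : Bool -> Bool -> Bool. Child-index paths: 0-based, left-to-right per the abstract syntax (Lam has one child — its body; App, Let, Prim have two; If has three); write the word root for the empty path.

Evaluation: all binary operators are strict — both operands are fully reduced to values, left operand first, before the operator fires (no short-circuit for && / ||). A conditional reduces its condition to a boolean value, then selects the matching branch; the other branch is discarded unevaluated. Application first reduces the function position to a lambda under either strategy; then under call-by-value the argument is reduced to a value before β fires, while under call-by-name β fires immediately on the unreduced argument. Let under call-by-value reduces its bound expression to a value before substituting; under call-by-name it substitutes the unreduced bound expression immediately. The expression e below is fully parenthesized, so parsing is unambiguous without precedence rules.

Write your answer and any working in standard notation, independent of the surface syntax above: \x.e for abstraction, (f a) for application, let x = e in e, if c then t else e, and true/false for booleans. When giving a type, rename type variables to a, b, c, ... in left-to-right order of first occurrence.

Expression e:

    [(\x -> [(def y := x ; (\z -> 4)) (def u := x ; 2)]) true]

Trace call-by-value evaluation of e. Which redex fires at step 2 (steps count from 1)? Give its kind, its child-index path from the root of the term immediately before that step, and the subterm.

Working:
step 0: ((\x.((let y = x in (\z.4)) (let u = x in 2))) true)
step 1: [beta@root] ((let y = true in (\z.4)) (let u = true in 2))
step 2: [let@0] ((\z.4) (let u = true in 2))

Answer: let at 0 : (let y = true in (\z.4))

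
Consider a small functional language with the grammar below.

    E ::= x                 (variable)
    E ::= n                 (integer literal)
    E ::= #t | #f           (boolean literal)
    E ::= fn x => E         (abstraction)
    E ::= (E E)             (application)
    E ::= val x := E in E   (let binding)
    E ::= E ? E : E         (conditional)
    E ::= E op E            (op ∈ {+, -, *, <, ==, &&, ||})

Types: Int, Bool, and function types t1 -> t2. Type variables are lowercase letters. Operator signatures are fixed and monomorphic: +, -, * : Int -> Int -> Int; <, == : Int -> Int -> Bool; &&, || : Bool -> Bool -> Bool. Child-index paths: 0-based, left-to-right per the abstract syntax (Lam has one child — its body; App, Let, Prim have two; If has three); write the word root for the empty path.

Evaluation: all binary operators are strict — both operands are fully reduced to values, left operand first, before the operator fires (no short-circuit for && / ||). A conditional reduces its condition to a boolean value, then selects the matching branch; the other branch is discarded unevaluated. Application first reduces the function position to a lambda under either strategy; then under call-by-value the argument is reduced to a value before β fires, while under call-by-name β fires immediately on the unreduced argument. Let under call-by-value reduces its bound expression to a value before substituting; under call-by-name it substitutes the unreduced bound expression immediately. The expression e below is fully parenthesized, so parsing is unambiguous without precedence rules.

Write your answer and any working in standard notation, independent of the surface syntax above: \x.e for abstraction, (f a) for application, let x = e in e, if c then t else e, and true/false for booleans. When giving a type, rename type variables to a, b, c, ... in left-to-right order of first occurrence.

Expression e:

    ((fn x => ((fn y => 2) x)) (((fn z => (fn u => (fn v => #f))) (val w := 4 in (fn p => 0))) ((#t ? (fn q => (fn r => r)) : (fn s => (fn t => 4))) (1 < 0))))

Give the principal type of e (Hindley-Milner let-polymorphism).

Answer: Int

Trace:
\y._ : b -> Int
x : a
  unify b -> Int ~ a -> c
  unify b ~ a
  unify Int ~ c
_ _ : Int
\x._ : a -> Int
\v._ : f -> Bool
\u._ : e -> f -> Bool
\z._ : d -> e -> f -> Bool
let w : Int
\p._ : g -> Int
  unify d -> e -> f -> Bool ~ (g -> Int) -> h
  unify d ~ g -> Int
  unify e -> f -> Bool ~ h
_ _ : e -> f -> Bool
  unify Bool ~ Bool
r : j
\r._ : j -> j
\q._ : i -> j -> j
\t._ : l -> Int
\s._ : k -> l -> Int
  unify i -> j -> j ~ k -> l -> Int
  unify i ~ k
  unify j -> j ~ l -> Int
  unify j ~ l
  unify l ~ Int
  unify Int ~ Int
  unify Int ~ Int
  unify k -> Int -> Int ~ Bool -> m
  unify k ~ Bool
  unify Int -> Int ~ m
_ _ : Int -> Int
  unify e -> f -> Bool ~ (Int -> Int) -> n
  unify e ~ Int -> Int
  unify f -> Bool ~ n
_ _ : f -> Bool
  unify a -> Int ~ (f -> Bool) -> o
  unify a ~ f -> Bool
  unify Int ~ o
_ _ : Int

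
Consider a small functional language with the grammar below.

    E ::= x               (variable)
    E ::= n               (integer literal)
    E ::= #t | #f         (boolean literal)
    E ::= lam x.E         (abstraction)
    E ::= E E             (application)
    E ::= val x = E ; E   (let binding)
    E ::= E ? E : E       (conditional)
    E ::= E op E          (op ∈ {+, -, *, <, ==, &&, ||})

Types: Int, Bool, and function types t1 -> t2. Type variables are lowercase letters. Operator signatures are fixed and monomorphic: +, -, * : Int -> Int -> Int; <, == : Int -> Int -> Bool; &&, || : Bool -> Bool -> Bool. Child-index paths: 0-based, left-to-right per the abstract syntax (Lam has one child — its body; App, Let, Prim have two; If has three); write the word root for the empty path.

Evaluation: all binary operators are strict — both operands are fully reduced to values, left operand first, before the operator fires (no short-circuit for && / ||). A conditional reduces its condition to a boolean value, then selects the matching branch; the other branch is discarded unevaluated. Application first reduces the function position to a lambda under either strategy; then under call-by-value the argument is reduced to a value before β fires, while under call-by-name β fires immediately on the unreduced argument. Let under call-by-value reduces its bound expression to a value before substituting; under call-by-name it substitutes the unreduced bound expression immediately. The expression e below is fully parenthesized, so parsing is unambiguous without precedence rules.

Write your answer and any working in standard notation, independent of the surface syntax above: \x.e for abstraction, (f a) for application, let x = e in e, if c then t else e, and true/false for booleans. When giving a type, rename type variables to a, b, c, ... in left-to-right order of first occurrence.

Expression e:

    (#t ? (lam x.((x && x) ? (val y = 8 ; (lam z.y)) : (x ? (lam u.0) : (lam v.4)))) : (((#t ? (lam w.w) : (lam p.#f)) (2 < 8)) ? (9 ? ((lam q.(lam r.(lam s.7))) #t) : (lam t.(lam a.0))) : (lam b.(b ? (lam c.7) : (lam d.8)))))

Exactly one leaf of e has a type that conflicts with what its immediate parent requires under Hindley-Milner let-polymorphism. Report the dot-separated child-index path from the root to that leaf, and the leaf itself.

Trace:
  unify Bool ~ Bool
x : a
  unify a ~ Bool
x : Bool
  unify Bool ~ Bool
  unify Bool ~ Bool
let y : Int
y : Int
\z._ : b -> Int
x : Bool
  unify Bool ~ Bool
\u._ : c -> Int
\v._ : d -> Int
  unify c -> Int ~ d -> Int
  unify c ~ d
  unify Int ~ Int
  unify b -> Int ~ d -> Int
  unify b ~ d
  unify Int ~ Int
\x._ : Bool -> d -> Int
  unify Bool ~ Bool
w : e
\w._ : e -> e
\p._ : f -> Bool
  unify e -> e ~ f -> Bool
  unify e ~ f
  unify f ~ Bool
  unify Int ~ Int
  unify Int ~ Int
  unify Bool -> Bool ~ Bool -> g
  unify Bool ~ Bool
  unify Bool ~ g
_ _ : Bool
  unify Bool ~ Bool
  unify Int ~ Bool
  FAIL: mismatch Int ~ Bool

Answer: 2.1.0 : 9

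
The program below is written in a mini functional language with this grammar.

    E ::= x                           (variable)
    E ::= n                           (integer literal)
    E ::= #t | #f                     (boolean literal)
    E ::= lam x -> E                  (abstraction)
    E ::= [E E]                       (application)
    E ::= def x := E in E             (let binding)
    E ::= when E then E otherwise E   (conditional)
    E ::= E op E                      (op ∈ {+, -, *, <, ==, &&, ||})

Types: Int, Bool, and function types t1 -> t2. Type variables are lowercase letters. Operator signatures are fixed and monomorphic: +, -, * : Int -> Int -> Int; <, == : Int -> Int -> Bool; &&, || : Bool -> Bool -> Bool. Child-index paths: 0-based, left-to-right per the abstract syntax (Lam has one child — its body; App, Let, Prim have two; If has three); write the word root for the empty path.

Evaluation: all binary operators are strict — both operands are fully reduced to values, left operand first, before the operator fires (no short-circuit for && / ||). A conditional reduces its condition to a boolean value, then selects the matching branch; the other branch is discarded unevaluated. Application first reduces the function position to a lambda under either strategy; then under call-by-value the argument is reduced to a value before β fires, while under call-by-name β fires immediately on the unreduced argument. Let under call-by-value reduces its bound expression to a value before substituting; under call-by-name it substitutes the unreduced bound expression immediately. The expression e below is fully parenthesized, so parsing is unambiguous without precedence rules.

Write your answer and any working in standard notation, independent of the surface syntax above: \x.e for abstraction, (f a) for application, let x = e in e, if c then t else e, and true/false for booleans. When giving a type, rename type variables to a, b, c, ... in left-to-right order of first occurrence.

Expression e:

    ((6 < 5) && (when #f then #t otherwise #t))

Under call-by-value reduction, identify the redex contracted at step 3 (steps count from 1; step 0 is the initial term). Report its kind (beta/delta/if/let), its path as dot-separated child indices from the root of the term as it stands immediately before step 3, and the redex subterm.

Answer: delta at root : (false && true)

Derivation:
step 0: ((6 < 5) && (if false then true else true))
step 1: [delta@0] (false && (if false then true else true))
step 2: [if@1] (false && true)
step 3: [delta@root] false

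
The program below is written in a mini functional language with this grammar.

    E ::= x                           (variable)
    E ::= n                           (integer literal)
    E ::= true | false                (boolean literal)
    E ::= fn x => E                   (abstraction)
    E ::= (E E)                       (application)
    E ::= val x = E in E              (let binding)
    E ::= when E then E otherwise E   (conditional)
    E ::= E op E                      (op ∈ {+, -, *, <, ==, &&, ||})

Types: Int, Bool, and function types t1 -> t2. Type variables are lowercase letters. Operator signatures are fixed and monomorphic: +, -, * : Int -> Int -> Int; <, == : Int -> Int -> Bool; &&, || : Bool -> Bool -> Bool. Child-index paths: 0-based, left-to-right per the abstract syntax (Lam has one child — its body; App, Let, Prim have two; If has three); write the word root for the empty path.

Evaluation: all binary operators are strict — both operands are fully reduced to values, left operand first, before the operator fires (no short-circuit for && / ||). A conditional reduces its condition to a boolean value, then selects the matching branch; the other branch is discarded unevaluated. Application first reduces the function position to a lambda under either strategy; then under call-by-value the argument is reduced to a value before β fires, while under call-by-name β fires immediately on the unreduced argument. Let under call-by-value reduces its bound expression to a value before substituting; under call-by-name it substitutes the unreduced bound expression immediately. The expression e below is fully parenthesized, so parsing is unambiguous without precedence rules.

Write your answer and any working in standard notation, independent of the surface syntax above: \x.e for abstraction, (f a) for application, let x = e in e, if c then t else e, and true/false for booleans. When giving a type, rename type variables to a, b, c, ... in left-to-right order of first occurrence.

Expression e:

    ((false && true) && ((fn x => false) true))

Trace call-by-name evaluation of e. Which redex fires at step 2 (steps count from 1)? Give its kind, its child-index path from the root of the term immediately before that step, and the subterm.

Working:
step 0: ((false && true) && ((\x.false) true))
step 1: [delta@0] (false && ((\x.false) true))
step 2: [beta@1] (false && false)

Answer: beta at 1 : ((\x.false) true)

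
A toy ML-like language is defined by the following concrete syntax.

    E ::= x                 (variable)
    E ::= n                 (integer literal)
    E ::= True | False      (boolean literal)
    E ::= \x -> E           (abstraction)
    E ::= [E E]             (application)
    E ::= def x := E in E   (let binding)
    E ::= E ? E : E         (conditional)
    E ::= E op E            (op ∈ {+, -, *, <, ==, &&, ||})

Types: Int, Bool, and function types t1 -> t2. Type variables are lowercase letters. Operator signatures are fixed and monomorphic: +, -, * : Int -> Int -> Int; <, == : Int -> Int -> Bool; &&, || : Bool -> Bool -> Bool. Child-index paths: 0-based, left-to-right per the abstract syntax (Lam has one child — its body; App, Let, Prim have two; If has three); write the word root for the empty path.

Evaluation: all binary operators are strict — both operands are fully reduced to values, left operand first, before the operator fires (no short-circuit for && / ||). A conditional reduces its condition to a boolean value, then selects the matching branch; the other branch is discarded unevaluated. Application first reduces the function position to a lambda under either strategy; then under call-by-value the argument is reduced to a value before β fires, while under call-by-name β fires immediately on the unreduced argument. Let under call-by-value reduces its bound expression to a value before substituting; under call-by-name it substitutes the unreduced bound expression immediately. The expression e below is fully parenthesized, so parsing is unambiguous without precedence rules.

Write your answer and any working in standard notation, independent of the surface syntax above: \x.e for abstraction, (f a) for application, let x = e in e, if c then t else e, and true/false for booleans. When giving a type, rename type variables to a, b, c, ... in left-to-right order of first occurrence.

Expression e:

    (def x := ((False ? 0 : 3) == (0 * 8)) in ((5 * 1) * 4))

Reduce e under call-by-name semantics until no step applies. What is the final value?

Derivation:
step 0: (let x = ((if false then 0 else 3) == (0 * 8)) in ((5 * 1) * 4))
step 1: [let@root] ((5 * 1) * 4)
step 2: [delta@0] (5 * 4)
step 3: [delta@root] 20

Answer: 20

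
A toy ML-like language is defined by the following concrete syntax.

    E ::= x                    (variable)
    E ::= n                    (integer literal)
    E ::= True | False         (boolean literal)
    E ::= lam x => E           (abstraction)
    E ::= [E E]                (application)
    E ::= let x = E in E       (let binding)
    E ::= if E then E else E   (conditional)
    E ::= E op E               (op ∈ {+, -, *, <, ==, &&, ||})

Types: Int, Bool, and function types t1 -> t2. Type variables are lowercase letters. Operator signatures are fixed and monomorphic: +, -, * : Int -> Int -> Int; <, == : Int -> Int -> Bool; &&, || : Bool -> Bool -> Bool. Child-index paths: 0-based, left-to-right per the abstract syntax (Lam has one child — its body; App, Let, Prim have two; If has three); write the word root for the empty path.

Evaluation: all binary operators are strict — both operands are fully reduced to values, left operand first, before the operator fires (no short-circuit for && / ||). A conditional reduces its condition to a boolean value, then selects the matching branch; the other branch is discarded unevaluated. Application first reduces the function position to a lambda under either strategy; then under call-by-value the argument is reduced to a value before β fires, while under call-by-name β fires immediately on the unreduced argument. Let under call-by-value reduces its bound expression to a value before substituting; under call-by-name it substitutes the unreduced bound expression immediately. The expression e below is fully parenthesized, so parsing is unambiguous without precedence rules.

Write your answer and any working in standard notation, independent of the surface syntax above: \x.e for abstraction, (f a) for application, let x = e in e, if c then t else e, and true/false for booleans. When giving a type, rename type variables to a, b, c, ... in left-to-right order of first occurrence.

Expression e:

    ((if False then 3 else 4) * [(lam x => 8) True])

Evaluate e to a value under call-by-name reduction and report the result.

Answer: 32

Working:
step 0: ((if false then 3 else 4) * ((\x.8) true))
step 1: [if@0] (4 * ((\x.8) true))
step 2: [beta@1] (4 * 8)
step 3: [delta@root] 32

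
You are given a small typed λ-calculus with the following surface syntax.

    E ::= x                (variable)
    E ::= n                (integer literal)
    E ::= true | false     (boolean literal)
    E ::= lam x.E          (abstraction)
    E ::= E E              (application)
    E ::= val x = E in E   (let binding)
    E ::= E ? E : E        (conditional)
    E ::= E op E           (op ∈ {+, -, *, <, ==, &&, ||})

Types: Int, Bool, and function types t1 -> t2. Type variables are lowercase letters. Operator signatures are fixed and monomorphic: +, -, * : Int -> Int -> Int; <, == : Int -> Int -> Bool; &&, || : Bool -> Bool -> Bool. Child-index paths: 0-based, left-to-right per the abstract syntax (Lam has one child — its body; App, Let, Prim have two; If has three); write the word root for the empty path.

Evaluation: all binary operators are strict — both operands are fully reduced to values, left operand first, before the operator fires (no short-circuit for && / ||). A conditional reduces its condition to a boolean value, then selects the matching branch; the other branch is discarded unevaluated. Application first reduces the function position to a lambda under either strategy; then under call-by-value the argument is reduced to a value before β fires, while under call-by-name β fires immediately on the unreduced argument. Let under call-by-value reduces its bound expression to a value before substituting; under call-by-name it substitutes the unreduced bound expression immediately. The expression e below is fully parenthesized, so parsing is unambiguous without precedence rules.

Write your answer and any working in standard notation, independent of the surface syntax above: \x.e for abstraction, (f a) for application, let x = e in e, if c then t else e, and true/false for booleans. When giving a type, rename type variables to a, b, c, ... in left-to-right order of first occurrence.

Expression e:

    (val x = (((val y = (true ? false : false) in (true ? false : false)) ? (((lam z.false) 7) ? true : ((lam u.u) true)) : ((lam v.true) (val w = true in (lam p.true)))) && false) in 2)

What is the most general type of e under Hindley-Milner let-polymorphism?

Derivation:
  unify Bool ~ Bool
  unify Bool ~ Bool
let y : Bool
  unify Bool ~ Bool
  unify Bool ~ Bool
  unify Bool ~ Bool
\z._ : a -> Bool
  unify a -> Bool ~ Int -> b
  unify a ~ Int
  unify Bool ~ b
_ _ : Bool
  unify Bool ~ Bool
u : c
\u._ : c -> c
  unify c -> c ~ Bool -> d
  unify c ~ Bool
  unify Bool ~ d
_ _ : Bool
  unify Bool ~ Bool
\v._ : e -> Bool
let w : Bool
\p._ : f -> Bool
  unify e -> Bool ~ (f -> Bool) -> g
  unify e ~ f -> Bool
  unify Bool ~ g
_ _ : Bool
  unify Bool ~ Bool
  unify Bool ~ Bool
  unify Bool ~ Bool
let x : Bool

Answer: Int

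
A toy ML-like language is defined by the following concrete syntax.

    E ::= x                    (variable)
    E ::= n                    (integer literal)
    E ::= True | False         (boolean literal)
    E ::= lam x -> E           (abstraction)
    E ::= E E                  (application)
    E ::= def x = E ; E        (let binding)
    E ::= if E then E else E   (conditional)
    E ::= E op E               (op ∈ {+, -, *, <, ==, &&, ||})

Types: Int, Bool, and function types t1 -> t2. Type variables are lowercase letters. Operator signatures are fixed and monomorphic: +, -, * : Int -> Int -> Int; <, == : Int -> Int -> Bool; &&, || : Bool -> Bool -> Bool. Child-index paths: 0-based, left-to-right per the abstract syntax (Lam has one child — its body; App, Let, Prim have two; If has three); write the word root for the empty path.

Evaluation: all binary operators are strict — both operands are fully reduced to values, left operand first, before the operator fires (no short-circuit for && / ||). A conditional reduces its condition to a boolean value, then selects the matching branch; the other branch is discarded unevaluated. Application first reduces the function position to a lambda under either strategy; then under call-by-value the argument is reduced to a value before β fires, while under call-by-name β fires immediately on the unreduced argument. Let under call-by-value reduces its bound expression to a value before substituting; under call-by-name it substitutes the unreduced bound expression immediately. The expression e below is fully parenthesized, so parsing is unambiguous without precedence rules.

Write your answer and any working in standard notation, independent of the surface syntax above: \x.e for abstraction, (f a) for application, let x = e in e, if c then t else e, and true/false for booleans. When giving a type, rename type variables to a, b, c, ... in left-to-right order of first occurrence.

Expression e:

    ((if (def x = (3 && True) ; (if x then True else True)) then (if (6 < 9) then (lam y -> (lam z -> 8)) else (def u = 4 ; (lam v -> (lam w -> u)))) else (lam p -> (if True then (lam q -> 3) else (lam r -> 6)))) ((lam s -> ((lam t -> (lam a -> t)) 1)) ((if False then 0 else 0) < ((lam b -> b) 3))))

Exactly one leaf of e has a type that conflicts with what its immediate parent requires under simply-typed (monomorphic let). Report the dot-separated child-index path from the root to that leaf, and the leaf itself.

Answer: 0.0.0.0 : 3

Derivation:
  unify Int ~ Bool
  FAIL: mismatch Int ~ Bool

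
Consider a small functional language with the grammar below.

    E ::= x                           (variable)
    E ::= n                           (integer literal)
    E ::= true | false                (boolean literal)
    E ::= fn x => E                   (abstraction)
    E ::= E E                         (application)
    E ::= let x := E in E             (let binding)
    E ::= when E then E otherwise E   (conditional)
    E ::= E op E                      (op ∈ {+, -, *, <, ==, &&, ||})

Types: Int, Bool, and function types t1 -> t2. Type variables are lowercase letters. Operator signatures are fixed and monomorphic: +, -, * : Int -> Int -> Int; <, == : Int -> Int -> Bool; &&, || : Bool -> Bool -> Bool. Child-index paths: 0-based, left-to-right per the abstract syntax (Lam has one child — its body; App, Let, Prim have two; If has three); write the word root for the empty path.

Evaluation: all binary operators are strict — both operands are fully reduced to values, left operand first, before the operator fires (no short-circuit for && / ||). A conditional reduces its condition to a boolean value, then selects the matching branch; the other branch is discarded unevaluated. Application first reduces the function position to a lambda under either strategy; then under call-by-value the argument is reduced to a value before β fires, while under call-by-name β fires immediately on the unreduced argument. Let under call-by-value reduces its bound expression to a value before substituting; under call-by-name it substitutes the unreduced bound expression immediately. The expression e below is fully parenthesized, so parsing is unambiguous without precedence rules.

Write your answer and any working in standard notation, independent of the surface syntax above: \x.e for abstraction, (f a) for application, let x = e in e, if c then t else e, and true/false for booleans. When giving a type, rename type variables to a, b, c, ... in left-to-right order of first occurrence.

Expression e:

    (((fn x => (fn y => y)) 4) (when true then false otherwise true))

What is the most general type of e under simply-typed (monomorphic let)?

Derivation:
y : b
\y._ : b -> b
\x._ : a -> b -> b
  unify a -> b -> b ~ Int -> c
  unify a ~ Int
  unify b -> b ~ c
_ _ : b -> b
  unify Bool ~ Bool
  unify Bool ~ Bool
  unify b -> b ~ Bool -> d
  unify b ~ Bool
  unify Bool ~ d
_ _ : Bool

Answer: Bool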